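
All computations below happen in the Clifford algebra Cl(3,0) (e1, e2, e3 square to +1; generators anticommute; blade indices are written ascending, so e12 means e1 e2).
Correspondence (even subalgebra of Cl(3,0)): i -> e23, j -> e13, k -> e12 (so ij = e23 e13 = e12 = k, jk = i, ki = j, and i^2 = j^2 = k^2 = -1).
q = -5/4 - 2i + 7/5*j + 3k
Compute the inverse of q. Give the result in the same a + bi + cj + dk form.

In blades: q = -5/4 + 3*e12 + 7/5*e13 - 2*e23.
With qbar = -5/4 - 3*e12 - 7/5*e13 + 2*e23 (scalar fixed, mapped units negated), q qbar = 6609/400 (the sum of squared coefficients), so q^-1 = qbar / (6609/400) = -500/6609 - 400/2203*e12 - 560/6609*e13 + 800/6609*e23; translating back:
Answer: -500/6609 + 800/6609*i - 560/6609*j - 400/2203*k


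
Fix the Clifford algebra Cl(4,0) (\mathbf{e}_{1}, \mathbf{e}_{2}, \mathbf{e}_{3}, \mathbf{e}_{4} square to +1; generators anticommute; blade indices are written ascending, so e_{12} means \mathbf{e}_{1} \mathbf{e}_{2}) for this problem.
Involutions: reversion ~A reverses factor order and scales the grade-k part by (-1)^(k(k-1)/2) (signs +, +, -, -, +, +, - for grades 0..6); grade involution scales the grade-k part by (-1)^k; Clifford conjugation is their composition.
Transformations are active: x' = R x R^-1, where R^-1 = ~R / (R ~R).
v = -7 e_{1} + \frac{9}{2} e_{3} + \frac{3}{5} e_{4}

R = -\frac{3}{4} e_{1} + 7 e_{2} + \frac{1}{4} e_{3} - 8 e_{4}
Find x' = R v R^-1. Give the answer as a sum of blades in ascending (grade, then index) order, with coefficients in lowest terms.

~R = -\frac{3}{4} e_{1} + 7 e_{2} + \frac{1}{4} e_{3} - 8 e_{4}, and R ~R = \frac{909}{8}, so R^-1 = ~R / (\frac{909}{8}).
R v = \frac{63}{40} + 49 e_{12} - \frac{13}{8} e_{13} - \frac{1129}{20} e_{14} + \frac{63}{2} e_{23} + \frac{21}{5} e_{24} + \frac{723}{20} e_{34}
Answer: \frac{7049}{1010} e_{1} + \frac{98}{505} e_{2} - \frac{2269}{505} e_{3} - \frac{83}{101} e_{4}


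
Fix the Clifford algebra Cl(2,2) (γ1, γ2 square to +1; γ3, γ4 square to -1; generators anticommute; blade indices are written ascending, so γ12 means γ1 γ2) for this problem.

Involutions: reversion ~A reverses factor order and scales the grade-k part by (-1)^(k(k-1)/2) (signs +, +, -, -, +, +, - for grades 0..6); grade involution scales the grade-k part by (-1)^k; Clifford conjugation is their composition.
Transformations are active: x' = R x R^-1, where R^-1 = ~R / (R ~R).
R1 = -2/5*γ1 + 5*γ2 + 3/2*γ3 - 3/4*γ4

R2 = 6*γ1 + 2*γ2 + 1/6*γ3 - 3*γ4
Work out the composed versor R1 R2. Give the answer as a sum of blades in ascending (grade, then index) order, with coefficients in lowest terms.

Distribute over the terms of R1 (each basis-blade product reordered to ascending indices, repeated generators contracted through their squares):
(-2/5*γ1) R2 = -12/5 - 4/5*γ12 - 1/15*γ13 + 6/5*γ14
(5*γ2) R2 = 10 - 30*γ12 + 5/6*γ23 - 15*γ24
(3/2*γ3) R2 = -1/4 - 9*γ13 - 3*γ23 - 9/2*γ34
(-3/4*γ4) R2 = -9/4 + 9/2*γ14 + 3/2*γ24 + 1/8*γ34
Summing the partial products and collecting blades:
Answer: 51/10 - 154/5*γ12 - 136/15*γ13 + 57/10*γ14 - 13/6*γ23 - 27/2*γ24 - 35/8*γ34


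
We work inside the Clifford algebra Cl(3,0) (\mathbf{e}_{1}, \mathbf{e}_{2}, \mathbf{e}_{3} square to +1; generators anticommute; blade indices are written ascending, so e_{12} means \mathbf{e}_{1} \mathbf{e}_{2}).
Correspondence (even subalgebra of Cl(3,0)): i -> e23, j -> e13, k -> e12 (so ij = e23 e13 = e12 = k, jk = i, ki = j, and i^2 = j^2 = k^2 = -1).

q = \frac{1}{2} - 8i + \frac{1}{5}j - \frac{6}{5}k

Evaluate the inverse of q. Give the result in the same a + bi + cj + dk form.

In blades: q = \frac{1}{2} - \frac{6}{5} e_{12} + \frac{1}{5} e_{13} - 8 e_{23}.
With qbar = \frac{1}{2} + \frac{6}{5} e_{12} - \frac{1}{5} e_{13} + 8 e_{23} (scalar fixed, mapped units negated), q qbar = \frac{6573}{100} (the sum of squared coefficients), so q^-1 = qbar / (\frac{6573}{100}) = \frac{50}{6573} + \frac{40}{2191} e_{12} - \frac{20}{6573} e_{13} + \frac{800}{6573} e_{23}; translating back:
Answer: \frac{50}{6573} + \frac{800}{6573}i - \frac{20}{6573}j + \frac{40}{2191}k


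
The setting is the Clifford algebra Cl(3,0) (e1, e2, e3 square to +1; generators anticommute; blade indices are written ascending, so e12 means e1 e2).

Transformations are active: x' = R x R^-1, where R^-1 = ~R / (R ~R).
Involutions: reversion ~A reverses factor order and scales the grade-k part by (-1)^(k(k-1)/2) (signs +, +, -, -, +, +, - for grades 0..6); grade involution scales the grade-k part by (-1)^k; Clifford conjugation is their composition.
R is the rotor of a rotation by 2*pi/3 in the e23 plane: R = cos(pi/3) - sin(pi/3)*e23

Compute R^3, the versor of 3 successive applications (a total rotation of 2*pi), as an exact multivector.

Rotor phase runs at HALF the rotation angle; powers of one rotor simply add phase, so after 3 steps in e23 the phase is 3*pi/3 = pi and R^3 = cos(pi) - sin(pi)*e23.
cos(pi) = -1 and sin(pi) = 0, so R^3 = -1. The total rotation 2*pi is 1 full turn, so every vector returns to itself, yet the rotor is -1, on the OTHER sheet of the double cover (an odd number of 2*pi turns).
Answer: -1


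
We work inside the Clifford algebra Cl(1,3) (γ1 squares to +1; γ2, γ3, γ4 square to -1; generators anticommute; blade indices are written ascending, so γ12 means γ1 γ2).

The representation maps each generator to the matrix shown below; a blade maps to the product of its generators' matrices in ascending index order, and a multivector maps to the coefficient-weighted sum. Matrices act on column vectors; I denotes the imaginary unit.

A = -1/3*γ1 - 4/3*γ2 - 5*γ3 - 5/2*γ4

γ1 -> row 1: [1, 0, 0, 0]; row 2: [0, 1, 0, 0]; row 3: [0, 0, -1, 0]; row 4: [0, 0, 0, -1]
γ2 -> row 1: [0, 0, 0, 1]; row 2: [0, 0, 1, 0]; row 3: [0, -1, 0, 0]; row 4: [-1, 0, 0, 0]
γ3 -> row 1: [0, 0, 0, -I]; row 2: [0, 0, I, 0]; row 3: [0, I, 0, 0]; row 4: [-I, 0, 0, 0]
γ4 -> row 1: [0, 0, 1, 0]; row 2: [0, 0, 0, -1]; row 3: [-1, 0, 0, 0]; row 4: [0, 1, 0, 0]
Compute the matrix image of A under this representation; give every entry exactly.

M = (-1/3)*rho(γ1) + (-4/3)*rho(γ2) + (-5)*rho(γ3) + (-5/2)*rho(γ4), summed entrywise:
Answer: row 1: [-1/3, 0, -5/2, -4/3 + 5*I]; row 2: [0, -1/3, -4/3 - 5*I, 5/2]; row 3: [5/2, 4/3 - 5*I, 1/3, 0]; row 4: [4/3 + 5*I, -5/2, 0, 1/3]


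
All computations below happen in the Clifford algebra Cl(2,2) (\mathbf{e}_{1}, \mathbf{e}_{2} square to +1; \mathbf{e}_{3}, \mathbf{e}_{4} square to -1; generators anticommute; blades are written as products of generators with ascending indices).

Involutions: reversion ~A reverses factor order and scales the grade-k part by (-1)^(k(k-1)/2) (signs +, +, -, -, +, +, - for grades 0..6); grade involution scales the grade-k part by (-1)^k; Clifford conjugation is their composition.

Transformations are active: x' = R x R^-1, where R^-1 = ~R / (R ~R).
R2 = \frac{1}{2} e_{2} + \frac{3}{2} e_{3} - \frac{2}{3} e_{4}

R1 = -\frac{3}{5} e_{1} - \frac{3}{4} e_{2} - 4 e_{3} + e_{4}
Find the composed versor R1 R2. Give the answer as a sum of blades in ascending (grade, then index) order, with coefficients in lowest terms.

Distribute over the terms of R2 (each basis-blade product reordered to ascending indices, repeated generators contracted through their squares):
R1 (\frac{1}{2} e_{2}) = -\frac{3}{8} - \frac{3}{10} e_{1} e_{2} + 2 e_{2} e_{3} - \frac{1}{2} e_{2} e_{4}
R1 (\frac{3}{2} e_{3}) = 6 - \frac{9}{10} e_{1} e_{3} - \frac{9}{8} e_{2} e_{3} - \frac{3}{2} e_{3} e_{4}
R1 (-\frac{2}{3} e_{4}) = \frac{2}{3} + \frac{2}{5} e_{1} e_{4} + \frac{1}{2} e_{2} e_{4} + \frac{8}{3} e_{3} e_{4}
Summing the partial products and collecting blades:
Answer: \frac{151}{24} - \frac{3}{10} e_{1} e_{2} - \frac{9}{10} e_{1} e_{3} + \frac{2}{5} e_{1} e_{4} + \frac{7}{8} e_{2} e_{3} + \frac{7}{6} e_{3} e_{4}


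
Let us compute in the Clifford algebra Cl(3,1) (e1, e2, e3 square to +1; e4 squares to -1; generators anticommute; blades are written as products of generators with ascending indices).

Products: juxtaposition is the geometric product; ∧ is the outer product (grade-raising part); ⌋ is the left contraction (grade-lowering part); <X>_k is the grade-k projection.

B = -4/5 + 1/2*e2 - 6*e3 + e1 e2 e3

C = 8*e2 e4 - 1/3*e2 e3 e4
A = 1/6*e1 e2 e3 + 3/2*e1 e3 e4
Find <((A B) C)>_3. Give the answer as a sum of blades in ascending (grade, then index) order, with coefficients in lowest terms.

step 1: -1/6 - e1 e2 - 1/12*e1 e3 + 9*e1 e4 - 3/2*e2 e4 - 2/15*e1 e2 e3 - 6/5*e1 e3 e4 + 3/4*e1 e2 e3 e4
step 2: -12 - 1/4*e1 - 1/2*e3 + 362/5*e1 e2 - 6*e1 e3 - 362/45*e1 e4 - 4/3*e2 e4 + 63/5*e1 e2 e3 - 1/36*e1 e2 e4 + 7/5*e1 e3 e4 + 1/18*e2 e3 e4 + 2/3*e1 e2 e3 e4
step 3: 63/5*e1 e2 e3 - 1/36*e1 e2 e4 + 7/5*e1 e3 e4 + 1/18*e2 e3 e4
Answer: 63/5*e1 e2 e3 - 1/36*e1 e2 e4 + 7/5*e1 e3 e4 + 1/18*e2 e3 e4


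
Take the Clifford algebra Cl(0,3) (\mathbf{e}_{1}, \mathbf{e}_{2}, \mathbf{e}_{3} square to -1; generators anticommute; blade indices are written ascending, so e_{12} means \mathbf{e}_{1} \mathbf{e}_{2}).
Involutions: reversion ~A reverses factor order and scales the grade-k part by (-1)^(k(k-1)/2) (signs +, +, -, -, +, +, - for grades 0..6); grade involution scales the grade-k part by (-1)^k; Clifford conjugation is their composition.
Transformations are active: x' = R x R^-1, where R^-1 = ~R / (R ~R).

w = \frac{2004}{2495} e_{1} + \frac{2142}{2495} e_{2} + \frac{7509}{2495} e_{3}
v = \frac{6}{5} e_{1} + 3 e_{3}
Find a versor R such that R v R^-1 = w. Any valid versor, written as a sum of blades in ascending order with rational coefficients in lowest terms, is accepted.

R = v + w = \frac{4998}{2495} e_{1} + \frac{2142}{2495} e_{2} + \frac{14994}{2495} e_{3} works: the equal norms (-\frac{261}{25}) guarantee its sandwich swaps v into w.
Answer: \frac{4998}{2495} e_{1} + \frac{2142}{2495} e_{2} + \frac{14994}{2495} e_{3}


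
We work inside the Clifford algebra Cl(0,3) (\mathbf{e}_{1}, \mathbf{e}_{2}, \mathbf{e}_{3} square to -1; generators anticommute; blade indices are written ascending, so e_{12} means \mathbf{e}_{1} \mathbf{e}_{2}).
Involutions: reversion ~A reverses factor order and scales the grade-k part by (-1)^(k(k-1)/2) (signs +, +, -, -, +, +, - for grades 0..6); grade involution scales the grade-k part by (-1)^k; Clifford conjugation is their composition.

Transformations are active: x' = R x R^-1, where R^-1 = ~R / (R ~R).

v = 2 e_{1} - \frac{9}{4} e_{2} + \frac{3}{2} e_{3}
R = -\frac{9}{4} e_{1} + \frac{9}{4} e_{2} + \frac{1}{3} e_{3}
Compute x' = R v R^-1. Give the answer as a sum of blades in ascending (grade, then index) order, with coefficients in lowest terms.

~R = -\frac{9}{4} e_{1} + \frac{9}{4} e_{2} + \frac{1}{3} e_{3}, and R ~R = -\frac{737}{72}, so R^-1 = ~R / (-\frac{737}{72}).
R v = \frac{145}{16} + \frac{9}{16} e_{12} - \frac{97}{24} e_{13} + \frac{33}{8} e_{23}
Answer: \frac{5849}{2948} e_{1} - \frac{1278}{737} e_{2} - \frac{3081}{1474} e_{3}


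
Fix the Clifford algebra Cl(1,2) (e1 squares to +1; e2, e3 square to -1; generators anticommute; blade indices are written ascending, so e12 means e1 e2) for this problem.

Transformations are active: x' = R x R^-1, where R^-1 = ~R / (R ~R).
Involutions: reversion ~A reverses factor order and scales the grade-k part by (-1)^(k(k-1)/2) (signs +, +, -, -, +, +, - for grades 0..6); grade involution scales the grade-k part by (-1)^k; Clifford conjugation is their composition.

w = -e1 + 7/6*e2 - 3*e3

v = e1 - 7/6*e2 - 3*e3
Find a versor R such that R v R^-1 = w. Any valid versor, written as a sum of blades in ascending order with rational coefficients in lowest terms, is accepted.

Key observation: q(v) = q(w) = -337/36 (sandwiches preserve the norm), so R = v + w = -6*e3 works whenever it is invertible — the component of v along it is kept and (v - w)/2 reverses, sending v to w.
Answer: -6*e3


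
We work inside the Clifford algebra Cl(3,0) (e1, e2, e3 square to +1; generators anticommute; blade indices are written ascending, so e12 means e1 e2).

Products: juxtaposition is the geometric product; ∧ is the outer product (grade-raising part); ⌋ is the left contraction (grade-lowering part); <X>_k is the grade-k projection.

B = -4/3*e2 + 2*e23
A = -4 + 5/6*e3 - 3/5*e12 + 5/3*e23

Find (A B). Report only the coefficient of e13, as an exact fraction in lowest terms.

step 1: -10/3 + 4/5*e1 + 11/3*e2 + 20/9*e3 - 6/5*e13 - 62/9*e23
Answer: -6/5


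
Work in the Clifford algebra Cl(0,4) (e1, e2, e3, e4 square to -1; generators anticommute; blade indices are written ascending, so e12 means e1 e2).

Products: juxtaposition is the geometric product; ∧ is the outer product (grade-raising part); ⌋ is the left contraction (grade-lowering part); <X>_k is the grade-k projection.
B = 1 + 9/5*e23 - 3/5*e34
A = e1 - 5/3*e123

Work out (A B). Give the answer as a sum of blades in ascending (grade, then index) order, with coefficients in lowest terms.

step 1: 4*e1 + 2/15*e123 - e124 - 3/5*e134
Answer: 4*e1 + 2/15*e123 - e124 - 3/5*e134


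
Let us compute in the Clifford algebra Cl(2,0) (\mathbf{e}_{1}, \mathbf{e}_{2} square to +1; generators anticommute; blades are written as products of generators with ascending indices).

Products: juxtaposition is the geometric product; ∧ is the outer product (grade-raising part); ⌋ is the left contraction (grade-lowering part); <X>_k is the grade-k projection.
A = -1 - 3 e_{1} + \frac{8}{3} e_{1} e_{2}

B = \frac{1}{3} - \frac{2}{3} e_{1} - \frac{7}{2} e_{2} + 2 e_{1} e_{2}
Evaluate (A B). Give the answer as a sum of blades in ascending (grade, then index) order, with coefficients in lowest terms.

step 1: -\frac{11}{3} - \frac{29}{3} e_{1} - \frac{13}{18} e_{2} + \frac{169}{18} e_{1} e_{2}
Answer: -\frac{11}{3} - \frac{29}{3} e_{1} - \frac{13}{18} e_{2} + \frac{169}{18} e_{1} e_{2}


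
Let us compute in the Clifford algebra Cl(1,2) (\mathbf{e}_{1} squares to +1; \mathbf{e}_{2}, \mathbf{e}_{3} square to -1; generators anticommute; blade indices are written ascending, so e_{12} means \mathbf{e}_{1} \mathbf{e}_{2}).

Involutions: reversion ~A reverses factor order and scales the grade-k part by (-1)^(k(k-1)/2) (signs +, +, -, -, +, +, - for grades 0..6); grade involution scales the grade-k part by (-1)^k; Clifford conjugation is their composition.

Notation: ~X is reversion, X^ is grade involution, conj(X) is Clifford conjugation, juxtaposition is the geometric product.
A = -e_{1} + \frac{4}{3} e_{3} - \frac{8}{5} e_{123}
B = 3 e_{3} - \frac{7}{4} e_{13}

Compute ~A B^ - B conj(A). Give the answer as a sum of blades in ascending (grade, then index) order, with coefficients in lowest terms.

first term: 4 - \frac{7}{3} e_{1} + \frac{14}{5} e_{2} + \frac{7}{4} e_{3} + \frac{24}{5} e_{12} + 3 e_{13}
second term: 4 - \frac{7}{3} e_{1} - \frac{14}{5} e_{2} + \frac{7}{4} e_{3} + \frac{24}{5} e_{12} - 3 e_{13}
Answer: \frac{28}{5} e_{2} + 6 e_{13}


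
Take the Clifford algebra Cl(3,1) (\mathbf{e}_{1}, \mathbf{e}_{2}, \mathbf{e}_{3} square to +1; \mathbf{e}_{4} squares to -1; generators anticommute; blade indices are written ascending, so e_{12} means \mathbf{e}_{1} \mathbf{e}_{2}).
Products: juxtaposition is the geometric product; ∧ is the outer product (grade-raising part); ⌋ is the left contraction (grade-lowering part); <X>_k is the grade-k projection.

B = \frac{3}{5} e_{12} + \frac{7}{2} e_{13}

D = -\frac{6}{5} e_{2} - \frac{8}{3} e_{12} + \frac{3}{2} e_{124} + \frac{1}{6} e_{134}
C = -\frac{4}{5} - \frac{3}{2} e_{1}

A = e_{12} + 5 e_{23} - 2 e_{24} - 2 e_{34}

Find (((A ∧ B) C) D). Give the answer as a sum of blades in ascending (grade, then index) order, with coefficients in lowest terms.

step 1: \frac{29}{5} e_{1234}
step 2: \frac{87}{10} e_{234} - \frac{116}{25} e_{1234}
step 3: \frac{58}{75} e_{2} - \frac{174}{25} e_{3} - \frac{29}{20} e_{12} + \frac{261}{20} e_{13} - \frac{1711}{75} e_{34} + \frac{3596}{125} e_{134}
Answer: \frac{58}{75} e_{2} - \frac{174}{25} e_{3} - \frac{29}{20} e_{12} + \frac{261}{20} e_{13} - \frac{1711}{75} e_{34} + \frac{3596}{125} e_{134}


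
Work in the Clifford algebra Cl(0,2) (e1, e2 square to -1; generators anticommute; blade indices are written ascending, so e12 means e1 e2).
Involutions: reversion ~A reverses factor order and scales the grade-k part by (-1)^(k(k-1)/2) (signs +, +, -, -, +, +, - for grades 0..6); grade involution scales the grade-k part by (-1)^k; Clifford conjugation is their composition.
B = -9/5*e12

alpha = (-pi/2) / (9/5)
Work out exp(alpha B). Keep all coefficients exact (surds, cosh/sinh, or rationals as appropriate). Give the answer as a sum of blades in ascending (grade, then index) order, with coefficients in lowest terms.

B^2 = (-9/5)^2*(e12)^2 = 81/25*(-1) = -81/25 (a basis 2-blade squares to minus the product of its generators' squares).
B^2 = -81/25 — B^2 < 0, so the exponential closes trigonometrically: l = 9/5, alpha*l = -pi/2, so exp(alpha B) = cos(-pi/2) + (sin(-pi/2)/(9/5))*B = 0 + (-5/9)*B.
Answer: e12


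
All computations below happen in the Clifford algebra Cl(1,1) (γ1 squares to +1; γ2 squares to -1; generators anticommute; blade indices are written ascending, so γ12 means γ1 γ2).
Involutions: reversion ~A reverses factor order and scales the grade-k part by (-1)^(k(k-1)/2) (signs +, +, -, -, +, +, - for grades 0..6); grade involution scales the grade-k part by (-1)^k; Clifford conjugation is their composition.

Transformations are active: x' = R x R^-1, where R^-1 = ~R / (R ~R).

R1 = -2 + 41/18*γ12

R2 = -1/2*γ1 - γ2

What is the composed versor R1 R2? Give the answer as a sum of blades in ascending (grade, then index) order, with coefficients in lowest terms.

Distribute over the terms of R1 (each basis-blade product reordered to ascending indices, repeated generators contracted through their squares):
(-2) R2 = γ1 + 2*γ2
(41/18*γ12) R2 = 41/18*γ1 + 41/36*γ2
Summing the partial products and collecting blades:
Answer: 59/18*γ1 + 113/36*γ2


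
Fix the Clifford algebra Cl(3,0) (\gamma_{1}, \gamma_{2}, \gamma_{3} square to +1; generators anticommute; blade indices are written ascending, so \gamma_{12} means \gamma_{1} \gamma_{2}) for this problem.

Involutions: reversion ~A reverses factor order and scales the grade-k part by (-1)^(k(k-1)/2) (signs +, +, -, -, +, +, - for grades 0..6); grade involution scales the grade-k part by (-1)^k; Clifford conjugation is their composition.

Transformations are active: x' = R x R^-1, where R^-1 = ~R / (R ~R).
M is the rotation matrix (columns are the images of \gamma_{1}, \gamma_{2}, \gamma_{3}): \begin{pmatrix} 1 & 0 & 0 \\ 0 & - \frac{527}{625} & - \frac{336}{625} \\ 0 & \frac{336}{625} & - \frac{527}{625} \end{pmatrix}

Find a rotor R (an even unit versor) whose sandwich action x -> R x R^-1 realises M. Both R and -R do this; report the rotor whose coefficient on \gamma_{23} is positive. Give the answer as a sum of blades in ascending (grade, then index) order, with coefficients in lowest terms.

Method: write R = a + b12*\gamma_{12} + b13*\gamma_{13} + b23*\gamma_{23} with a^2 + b12^2 + b13^2 + b23^2 = 1 (so R^-1 = ~R). Expanding the columns R e_j ~R gives tr M = 4a^2 - 1 and, from the antisymmetric part, M21 - M12 = -4a*b12, M13 - M31 = 4a*b13, M32 - M23 = -4a*b23.
Here tr M = -\frac{429}{625}, so a^2 = (1 + tr M)/4 = \frac{49}{625} and a = ±\frac{7}{25}. Taking a = \frac{7}{25}: M21 - M12 = 0, M13 - M31 = 0, M32 - M23 = \frac{672}{625}, giving b12 = 0, b13 = 0, b23 = -\frac{24}{25}, i.e. R = \frac{7}{25} - \frac{24}{25} \gamma_{23}.
Its \gamma_{23} coefficient is negative, so report the other preimage -R.
Answer: -\frac{7}{25} + \frac{24}{25} \gamma_{23}. Uniqueness: Spin(3) -> SO(3) maps R and -R to the same rotation of trace -\frac{429}{625}; fixing the sign of the \gamma_{23} coefficient removes the ambiguity.


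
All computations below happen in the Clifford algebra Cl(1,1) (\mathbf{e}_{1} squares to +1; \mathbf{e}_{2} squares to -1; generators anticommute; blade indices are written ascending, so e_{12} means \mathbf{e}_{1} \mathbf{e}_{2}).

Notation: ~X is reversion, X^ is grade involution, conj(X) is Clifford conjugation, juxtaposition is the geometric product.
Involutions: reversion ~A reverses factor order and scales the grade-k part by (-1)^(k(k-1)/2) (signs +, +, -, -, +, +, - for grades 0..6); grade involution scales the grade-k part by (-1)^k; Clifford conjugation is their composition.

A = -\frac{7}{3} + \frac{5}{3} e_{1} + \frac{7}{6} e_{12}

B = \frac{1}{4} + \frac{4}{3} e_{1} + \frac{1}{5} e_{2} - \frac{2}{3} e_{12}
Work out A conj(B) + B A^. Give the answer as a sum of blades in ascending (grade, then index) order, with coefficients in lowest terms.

first term: -\frac{73}{36} + \frac{677}{180} e_{1} + \frac{47}{15} e_{2} - \frac{115}{72} e_{12}
second term: -\frac{43}{12} - \frac{593}{180} e_{1} - \frac{1}{45} e_{2} + \frac{157}{72} e_{12}
Answer: -\frac{101}{18} + \frac{7}{15} e_{1} + \frac{28}{9} e_{2} + \frac{7}{12} e_{12}


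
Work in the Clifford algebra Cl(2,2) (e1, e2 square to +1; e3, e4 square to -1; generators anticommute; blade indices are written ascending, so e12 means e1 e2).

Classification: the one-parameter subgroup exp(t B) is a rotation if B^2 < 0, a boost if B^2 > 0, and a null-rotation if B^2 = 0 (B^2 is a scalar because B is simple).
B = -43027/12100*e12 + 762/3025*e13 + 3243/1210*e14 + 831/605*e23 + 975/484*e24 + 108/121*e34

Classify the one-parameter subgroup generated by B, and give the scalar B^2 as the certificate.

B^2 term by term: the squares give (-43027/12100)^2*(e12)^2 + (762/3025)^2*(e13)^2 + (3243/1210)^2*(e14)^2 + (831/605)^2*(e23)^2 + (975/484)^2*(e24)^2 + (108/121)^2*(e34)^2 = 1851322729/146410000*(-1) + 580644/9150625*(+1) + 10517049/1464100*(+1) + 690561/366025*(+1) + 950625/234256*(+1) + 11664/14641*(-1) = -1/4 (each basis 2-blade squares to minus the product of its generators' squares); cross terms between blades sharing an index anticommute and cancel; the commuting (index-disjoint) pairs give grade-4 terms 2*c*c'*(blade product), which cancel blade by blade — e1234: -2323458/366025 - 14859/14641 + 2694933/366025 = 0 — confirming B is simple. So B^2 = -1/4.
Answer: rotation, certificate B^2 = -1/4. Because -1/4 is invariant under every versor sandwich, the classification follows from its sign alone.


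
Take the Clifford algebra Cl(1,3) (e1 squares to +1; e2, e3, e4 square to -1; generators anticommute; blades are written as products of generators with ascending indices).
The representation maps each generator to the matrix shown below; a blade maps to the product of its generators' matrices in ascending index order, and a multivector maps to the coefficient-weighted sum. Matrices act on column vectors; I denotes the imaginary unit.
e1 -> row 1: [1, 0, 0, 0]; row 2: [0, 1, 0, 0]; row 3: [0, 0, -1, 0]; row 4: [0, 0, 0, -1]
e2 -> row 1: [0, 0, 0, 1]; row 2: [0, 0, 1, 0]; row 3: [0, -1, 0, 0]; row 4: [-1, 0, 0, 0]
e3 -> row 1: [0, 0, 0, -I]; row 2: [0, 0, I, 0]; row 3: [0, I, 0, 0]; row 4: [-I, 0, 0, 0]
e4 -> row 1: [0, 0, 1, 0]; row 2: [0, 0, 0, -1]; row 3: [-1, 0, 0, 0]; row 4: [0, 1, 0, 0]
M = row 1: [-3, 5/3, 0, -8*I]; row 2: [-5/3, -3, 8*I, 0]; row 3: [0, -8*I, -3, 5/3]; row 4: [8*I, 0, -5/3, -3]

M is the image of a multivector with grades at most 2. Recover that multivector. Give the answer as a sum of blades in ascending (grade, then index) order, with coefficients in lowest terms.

Method: the blade images are trace-orthogonal — tr(rho(e_A) rho(e_B)^-1) = 4 if A = B and 0 otherwise — and rho(e_A)^-1 = (e_A)^2 * rho(e_A) with (e_A)^2 = +1 or -1, so the coefficient of e_A in the preimage is (e_A)^2 * tr(M rho(e_A))/4.
Nonzero projections over blades of grade <= 2: 1: (1)^2 = +1, tr(M 1) = -12, coefficient -3; e1 e3: (e1 e3)^2 = +1, tr(M rho(e1 e3)) = 32, coefficient 8; e2 e4: (e2 e4)^2 = -1, tr(M rho(e2 e4)) = -20/3, coefficient 5/3. Every other blade of grade <= 2 projects to 0.
Answer: -3 + 8*e1 e3 + 5/3*e2 e4


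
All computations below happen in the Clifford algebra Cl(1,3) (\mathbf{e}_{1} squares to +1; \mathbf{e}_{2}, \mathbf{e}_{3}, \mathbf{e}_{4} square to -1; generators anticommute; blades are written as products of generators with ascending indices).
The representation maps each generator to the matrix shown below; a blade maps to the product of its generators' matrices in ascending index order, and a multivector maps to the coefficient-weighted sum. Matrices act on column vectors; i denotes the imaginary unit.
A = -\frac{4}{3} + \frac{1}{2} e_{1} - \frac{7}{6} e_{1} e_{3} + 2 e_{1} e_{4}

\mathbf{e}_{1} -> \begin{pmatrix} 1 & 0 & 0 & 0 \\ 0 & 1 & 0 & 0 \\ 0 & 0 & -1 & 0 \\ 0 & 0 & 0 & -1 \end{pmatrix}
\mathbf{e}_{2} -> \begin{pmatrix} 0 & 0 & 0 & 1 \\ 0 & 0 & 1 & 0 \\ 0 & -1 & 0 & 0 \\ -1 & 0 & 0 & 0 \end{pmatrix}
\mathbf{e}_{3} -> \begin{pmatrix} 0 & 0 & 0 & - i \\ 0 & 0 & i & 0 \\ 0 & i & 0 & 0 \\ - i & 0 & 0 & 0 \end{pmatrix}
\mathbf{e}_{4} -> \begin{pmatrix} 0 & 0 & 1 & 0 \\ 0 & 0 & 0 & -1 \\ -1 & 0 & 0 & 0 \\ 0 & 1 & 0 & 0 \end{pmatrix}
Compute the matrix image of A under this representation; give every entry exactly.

Bivector images (products of the table entries): rho(e_{1} e_{3}) = rho(\mathbf{e}_{1})rho(\mathbf{e}_{3}) = \begin{pmatrix} 0 & 0 & 0 & - i \\ 0 & 0 & i & 0 \\ 0 & - i & 0 & 0 \\ i & 0 & 0 & 0 \end{pmatrix}; rho(e_{1} e_{4}) = rho(\mathbf{e}_{1})rho(\mathbf{e}_{4}) = \begin{pmatrix} 0 & 0 & 1 & 0 \\ 0 & 0 & 0 & -1 \\ 1 & 0 & 0 & 0 \\ 0 & -1 & 0 & 0 \end{pmatrix}.
M = (-\frac{4}{3})*1 + (\frac{1}{2})*rho(e_{1}) + (-\frac{7}{6})*rho(e_{1} e_{3}) + (2)*rho(e_{1} e_{4}), summed entrywise (1 is the identity matrix):
Answer: \begin{pmatrix} - \frac{5}{6} & 0 & 2 & \frac{7 i}{6} \\ 0 & - \frac{5}{6} & - \frac{7 i}{6} & -2 \\ 2 & \frac{7 i}{6} & - \frac{11}{6} & 0 \\ - \frac{7 i}{6} & -2 & 0 & - \frac{11}{6} \end{pmatrix}


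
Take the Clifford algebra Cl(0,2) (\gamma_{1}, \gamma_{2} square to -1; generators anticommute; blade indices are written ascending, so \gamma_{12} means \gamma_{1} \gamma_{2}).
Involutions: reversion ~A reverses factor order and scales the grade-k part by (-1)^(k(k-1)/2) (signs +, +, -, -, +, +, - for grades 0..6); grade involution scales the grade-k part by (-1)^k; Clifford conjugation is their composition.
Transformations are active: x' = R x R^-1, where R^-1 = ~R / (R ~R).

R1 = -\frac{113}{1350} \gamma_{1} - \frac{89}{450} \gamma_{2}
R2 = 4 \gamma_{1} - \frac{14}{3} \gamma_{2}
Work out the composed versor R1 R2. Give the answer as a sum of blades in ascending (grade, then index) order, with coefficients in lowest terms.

Distribute over the terms of R1 (each basis-blade product reordered to ascending indices, repeated generators contracted through their squares):
(-\frac{113}{1350} \gamma_{1}) R2 = \frac{226}{675} + \frac{791}{2025} \gamma_{12}
(-\frac{89}{450} \gamma_{2}) R2 = -\frac{623}{675} + \frac{178}{225} \gamma_{12}
Summing the partial products and collecting blades:
Answer: -\frac{397}{675} + \frac{2393}{2025} \gamma_{12}


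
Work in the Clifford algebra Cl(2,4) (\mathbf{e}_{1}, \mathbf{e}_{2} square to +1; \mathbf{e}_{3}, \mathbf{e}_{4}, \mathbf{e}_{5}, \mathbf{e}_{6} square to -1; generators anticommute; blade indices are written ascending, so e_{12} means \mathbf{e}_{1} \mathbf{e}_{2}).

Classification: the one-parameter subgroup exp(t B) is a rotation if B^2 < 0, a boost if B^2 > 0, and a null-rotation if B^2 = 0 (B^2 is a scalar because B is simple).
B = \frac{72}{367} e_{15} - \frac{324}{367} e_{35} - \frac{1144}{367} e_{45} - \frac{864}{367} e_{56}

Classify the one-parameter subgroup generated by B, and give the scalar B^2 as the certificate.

B^2 term by term: the squares give (\frac{72}{367})^2*(e_{15})^2 + (-\frac{324}{367})^2*(e_{35})^2 + (-\frac{1144}{367})^2*(e_{45})^2 + (-\frac{864}{367})^2*(e_{56})^2 = \frac{5184}{134689}*(+1) + \frac{104976}{134689}*(-1) + \frac{1308736}{134689}*(-1) + \frac{746496}{134689}*(-1) = -16 (each basis 2-blade squares to minus the product of its generators' squares); cross terms between blades sharing an index anticommute and cancel. So B^2 = -16.
Answer: rotation, certificate B^2 = -16. Because -16 is invariant under every versor sandwich, the classification follows from its sign alone.


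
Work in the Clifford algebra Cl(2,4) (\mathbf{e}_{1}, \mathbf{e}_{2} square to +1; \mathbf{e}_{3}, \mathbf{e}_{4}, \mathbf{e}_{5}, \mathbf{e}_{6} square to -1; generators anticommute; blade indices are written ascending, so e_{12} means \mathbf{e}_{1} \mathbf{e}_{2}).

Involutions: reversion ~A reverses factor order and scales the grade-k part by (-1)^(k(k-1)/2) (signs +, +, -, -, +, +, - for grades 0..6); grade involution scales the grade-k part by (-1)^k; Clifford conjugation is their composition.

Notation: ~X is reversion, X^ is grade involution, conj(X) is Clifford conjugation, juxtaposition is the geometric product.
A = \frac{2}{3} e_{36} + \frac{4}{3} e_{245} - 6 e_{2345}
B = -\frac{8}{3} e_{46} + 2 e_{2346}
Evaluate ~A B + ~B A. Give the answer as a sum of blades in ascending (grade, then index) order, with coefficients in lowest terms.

first term: -\frac{4}{3} e_{24} + \frac{16}{9} e_{34} - 12 e_{56} + \frac{32}{9} e_{256} - \frac{8}{3} e_{356} + 16 e_{2356}
second term: \frac{4}{3} e_{24} - \frac{16}{9} e_{34} + 12 e_{56} - \frac{32}{9} e_{256} + \frac{8}{3} e_{356} + 16 e_{2356}
Answer: 32 e_{2356}


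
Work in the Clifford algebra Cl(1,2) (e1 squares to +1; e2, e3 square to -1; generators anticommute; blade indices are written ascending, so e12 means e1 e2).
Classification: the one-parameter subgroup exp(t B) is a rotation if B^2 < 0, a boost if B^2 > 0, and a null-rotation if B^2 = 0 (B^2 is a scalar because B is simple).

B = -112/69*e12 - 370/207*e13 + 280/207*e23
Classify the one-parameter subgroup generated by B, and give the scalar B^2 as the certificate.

B^2 term by term: the squares give (-112/69)^2*(e12)^2 + (-370/207)^2*(e13)^2 + (280/207)^2*(e23)^2 = 12544/4761*(+1) + 136900/42849*(+1) + 78400/42849*(-1) = 4 (each basis 2-blade squares to minus the product of its generators' squares); cross terms between blades sharing an index anticommute and cancel. So B^2 = 4.
Answer: boost, certificate B^2 = 4. Because 4 is invariant under every versor sandwich, the classification follows from its sign alone.


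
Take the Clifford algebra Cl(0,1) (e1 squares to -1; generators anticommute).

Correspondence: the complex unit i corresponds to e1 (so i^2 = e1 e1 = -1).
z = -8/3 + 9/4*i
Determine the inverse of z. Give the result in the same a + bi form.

In blades: z = -8/3 + 9/4*e1.
With qbar = -8/3 - 9/4*e1 (scalar fixed, mapped units negated), z qbar = 1753/144 (the sum of squared coefficients), so z^-1 = qbar / (1753/144) = -384/1753 - 324/1753*e1; translating back:
Answer: -384/1753 - 324/1753*i


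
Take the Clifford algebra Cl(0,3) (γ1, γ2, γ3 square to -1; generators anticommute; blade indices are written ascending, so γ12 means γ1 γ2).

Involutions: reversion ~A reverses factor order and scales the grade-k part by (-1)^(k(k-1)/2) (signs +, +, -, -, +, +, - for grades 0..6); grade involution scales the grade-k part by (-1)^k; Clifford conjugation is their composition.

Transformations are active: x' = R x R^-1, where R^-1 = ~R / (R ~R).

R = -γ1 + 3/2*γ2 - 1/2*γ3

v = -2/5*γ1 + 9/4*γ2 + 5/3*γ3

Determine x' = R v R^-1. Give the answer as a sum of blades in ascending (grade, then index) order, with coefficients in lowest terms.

~R = -γ1 + 3/2*γ2 - 1/2*γ3, and R ~R = -7/2, so R^-1 = ~R / (-7/2).
R v = -353/120 - 33/20*γ12 - 28/15*γ13 + 29/8*γ23
Answer: -269/210*γ1 + 19/70*γ2 - 351/140*γ3


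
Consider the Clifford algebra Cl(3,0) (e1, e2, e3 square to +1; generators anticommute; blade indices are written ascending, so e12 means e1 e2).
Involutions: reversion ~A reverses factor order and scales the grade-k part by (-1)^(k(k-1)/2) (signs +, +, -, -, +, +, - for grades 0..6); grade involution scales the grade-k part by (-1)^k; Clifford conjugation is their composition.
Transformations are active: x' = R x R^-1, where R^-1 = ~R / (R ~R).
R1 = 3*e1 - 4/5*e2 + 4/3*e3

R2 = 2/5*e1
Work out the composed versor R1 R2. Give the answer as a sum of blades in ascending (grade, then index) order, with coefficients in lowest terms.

Distribute over the terms of R2 (each basis-blade product reordered to ascending indices, repeated generators contracted through their squares):
R1 (2/5*e1) = 6/5 + 8/25*e12 - 8/15*e13
Answer: 6/5 + 8/25*e12 - 8/15*e13


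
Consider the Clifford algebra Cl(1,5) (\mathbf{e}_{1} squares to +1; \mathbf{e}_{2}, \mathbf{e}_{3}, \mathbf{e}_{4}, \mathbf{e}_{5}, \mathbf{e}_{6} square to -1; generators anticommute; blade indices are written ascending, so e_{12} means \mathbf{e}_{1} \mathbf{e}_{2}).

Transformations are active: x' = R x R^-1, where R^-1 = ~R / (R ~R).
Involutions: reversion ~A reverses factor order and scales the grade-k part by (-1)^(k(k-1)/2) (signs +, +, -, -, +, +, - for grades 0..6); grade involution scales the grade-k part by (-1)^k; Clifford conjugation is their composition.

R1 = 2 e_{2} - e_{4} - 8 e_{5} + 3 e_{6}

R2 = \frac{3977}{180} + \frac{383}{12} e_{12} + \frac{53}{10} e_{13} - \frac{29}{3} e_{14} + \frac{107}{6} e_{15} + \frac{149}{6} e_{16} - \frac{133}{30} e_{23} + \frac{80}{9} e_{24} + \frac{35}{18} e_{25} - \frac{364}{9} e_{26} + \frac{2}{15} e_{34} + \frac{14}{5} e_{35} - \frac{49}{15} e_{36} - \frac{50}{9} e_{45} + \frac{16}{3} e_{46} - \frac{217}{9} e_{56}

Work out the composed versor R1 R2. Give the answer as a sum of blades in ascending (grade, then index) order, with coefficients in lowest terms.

Distribute over the terms of R1 (each basis-blade product reordered to ascending indices, repeated generators contracted through their squares):
(2 e_{2}) R2 = \frac{383}{6} e_{1} + \frac{3977}{90} e_{2} + \frac{133}{15} e_{3} - \frac{160}{9} e_{4} - \frac{35}{9} e_{5} + \frac{728}{9} e_{6} - \frac{53}{5} e_{123} + \frac{58}{3} e_{124} - \frac{107}{3} e_{125} - \frac{149}{3} e_{126} + \frac{4}{15} e_{234} + \frac{28}{5} e_{235} - \frac{98}{15} e_{236} - \frac{100}{9} e_{245} + \frac{32}{3} e_{246} - \frac{434}{9} e_{256}
(-e_{4}) R2 = \frac{29}{3} e_{1} - \frac{80}{9} e_{2} - \frac{2}{15} e_{3} - \frac{3977}{180} e_{4} - \frac{50}{9} e_{5} + \frac{16}{3} e_{6} - \frac{383}{12} e_{124} - \frac{53}{10} e_{134} + \frac{107}{6} e_{145} + \frac{149}{6} e_{146} + \frac{133}{30} e_{234} + \frac{35}{18} e_{245} - \frac{364}{9} e_{246} + \frac{14}{5} e_{345} - \frac{49}{15} e_{346} + \frac{217}{9} e_{456}
(-8 e_{5}) R2 = -\frac{428}{3} e_{1} - \frac{140}{9} e_{2} - \frac{112}{5} e_{3} + \frac{400}{9} e_{4} - \frac{7954}{45} e_{5} - \frac{1736}{9} e_{6} - \frac{766}{3} e_{125} - \frac{212}{5} e_{135} + \frac{232}{3} e_{145} + \frac{596}{3} e_{156} + \frac{532}{15} e_{235} - \frac{640}{9} e_{245} - \frac{2912}{9} e_{256} - \frac{16}{15} e_{345} - \frac{392}{15} e_{356} + \frac{128}{3} e_{456}
(3 e_{6}) R2 = \frac{149}{2} e_{1} - \frac{364}{3} e_{2} - \frac{49}{5} e_{3} + 16 e_{4} - \frac{217}{3} e_{5} + \frac{3977}{60} e_{6} + \frac{383}{4} e_{126} + \frac{159}{10} e_{136} - 29 e_{146} + \frac{107}{2} e_{156} - \frac{133}{10} e_{236} + \frac{80}{3} e_{246} + \frac{35}{6} e_{256} + \frac{2}{5} e_{346} + \frac{42}{5} e_{356} - \frac{50}{3} e_{456}
Summing the partial products and collecting blades:
Answer: \frac{16}{3} e_{1} - \frac{9143}{90} e_{2} - \frac{352}{15} e_{3} + \frac{3703}{180} e_{4} - \frac{3878}{15} e_{5} - \frac{2423}{60} e_{6} - \frac{53}{5} e_{123} - \frac{151}{12} e_{124} - 291 e_{125} + \frac{553}{12} e_{126} - \frac{53}{10} e_{134} - \frac{212}{5} e_{135} + \frac{159}{10} e_{136} + \frac{571}{6} e_{145} - \frac{25}{6} e_{146} + \frac{1513}{6} e_{156} + \frac{47}{10} e_{234} + \frac{616}{15} e_{235} - \frac{119}{6} e_{236} - \frac{1445}{18} e_{245} - \frac{28}{9} e_{246} - \frac{6587}{18} e_{256} + \frac{26}{15} e_{345} - \frac{43}{15} e_{346} - \frac{266}{15} e_{356} + \frac{451}{9} e_{456}


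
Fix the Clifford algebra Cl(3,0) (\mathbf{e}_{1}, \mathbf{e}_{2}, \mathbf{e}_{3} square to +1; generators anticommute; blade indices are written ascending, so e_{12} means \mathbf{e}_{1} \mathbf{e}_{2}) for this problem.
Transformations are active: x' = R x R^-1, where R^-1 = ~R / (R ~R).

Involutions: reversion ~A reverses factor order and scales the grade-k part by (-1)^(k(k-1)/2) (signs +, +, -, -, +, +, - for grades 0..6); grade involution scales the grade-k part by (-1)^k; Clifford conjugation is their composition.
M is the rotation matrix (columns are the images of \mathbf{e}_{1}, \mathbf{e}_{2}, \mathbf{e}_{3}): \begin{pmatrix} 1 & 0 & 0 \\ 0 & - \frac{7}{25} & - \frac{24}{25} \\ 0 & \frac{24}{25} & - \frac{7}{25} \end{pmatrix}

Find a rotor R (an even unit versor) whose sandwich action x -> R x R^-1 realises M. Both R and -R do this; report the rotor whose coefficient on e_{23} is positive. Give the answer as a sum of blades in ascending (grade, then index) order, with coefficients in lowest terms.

Method: write R = a + b12*e_{12} + b13*e_{13} + b23*e_{23} with a^2 + b12^2 + b13^2 + b23^2 = 1 (so R^-1 = ~R). Expanding the columns R e_j ~R gives tr M = 4a^2 - 1 and, from the antisymmetric part, M21 - M12 = -4a*b12, M13 - M31 = 4a*b13, M32 - M23 = -4a*b23.
Here tr M = \frac{11}{25}, so a^2 = (1 + tr M)/4 = \frac{9}{25} and a = ±\frac{3}{5}. Taking a = \frac{3}{5}: M21 - M12 = 0, M13 - M31 = 0, M32 - M23 = \frac{48}{25}, giving b12 = 0, b13 = 0, b23 = -\frac{4}{5}, i.e. R = \frac{3}{5} - \frac{4}{5} e_{23}.
Its e_{23} coefficient is negative, so report the other preimage -R.
Answer: -\frac{3}{5} + \frac{4}{5} e_{23}. Note: both R and -R realise this M (trace \frac{11}{25}); the covering map identifies them, and the e_{23}-coefficient sign is the tie-breaker.


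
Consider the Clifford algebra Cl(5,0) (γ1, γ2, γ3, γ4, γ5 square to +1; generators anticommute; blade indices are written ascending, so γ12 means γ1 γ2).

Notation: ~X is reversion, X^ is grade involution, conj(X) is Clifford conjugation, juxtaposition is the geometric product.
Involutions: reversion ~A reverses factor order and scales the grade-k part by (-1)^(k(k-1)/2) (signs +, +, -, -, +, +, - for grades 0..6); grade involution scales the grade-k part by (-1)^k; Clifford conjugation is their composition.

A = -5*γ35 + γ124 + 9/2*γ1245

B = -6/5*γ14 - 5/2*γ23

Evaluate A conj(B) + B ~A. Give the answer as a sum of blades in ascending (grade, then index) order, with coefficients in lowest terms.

first term: 6/5*γ2 + 179/10*γ25 + 5/2*γ134 + 69/4*γ1345
second term: 6/5*γ2 - 179/10*γ25 - 5/2*γ134 + 69/4*γ1345
Answer: 12/5*γ2 + 69/2*γ1345


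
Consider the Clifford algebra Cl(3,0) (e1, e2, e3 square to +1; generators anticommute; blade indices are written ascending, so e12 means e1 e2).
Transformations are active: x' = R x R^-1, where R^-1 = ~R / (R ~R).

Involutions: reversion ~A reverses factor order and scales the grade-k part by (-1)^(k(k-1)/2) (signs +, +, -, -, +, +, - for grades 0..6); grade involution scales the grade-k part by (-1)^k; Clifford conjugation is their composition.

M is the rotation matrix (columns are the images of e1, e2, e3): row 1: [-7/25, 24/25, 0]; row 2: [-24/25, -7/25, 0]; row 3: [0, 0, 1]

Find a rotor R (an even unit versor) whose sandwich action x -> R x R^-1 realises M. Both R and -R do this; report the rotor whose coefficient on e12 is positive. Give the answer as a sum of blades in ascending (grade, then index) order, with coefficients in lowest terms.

Method: write R = a + b12*e12 + b13*e13 + b23*e23 with a^2 + b12^2 + b13^2 + b23^2 = 1 (so R^-1 = ~R). Expanding the columns R e_j ~R gives tr M = 4a^2 - 1 and, from the antisymmetric part, M21 - M12 = -4a*b12, M13 - M31 = 4a*b13, M32 - M23 = -4a*b23.
Here tr M = 11/25, so a^2 = (1 + tr M)/4 = 9/25 and a = ±3/5. Taking a = 3/5: M21 - M12 = -48/25, M13 - M31 = 0, M32 - M23 = 0, giving b12 = 4/5, b13 = 0, b23 = 0, i.e. R = 3/5 + 4/5*e12.
Its e12 coefficient is already positive.
Answer: 3/5 + 4/5*e12. Sheet selection: the two-to-one cover makes ±R indistinguishable at the matrix level (trace 11/25), so uniqueness comes from the required sign on e12.


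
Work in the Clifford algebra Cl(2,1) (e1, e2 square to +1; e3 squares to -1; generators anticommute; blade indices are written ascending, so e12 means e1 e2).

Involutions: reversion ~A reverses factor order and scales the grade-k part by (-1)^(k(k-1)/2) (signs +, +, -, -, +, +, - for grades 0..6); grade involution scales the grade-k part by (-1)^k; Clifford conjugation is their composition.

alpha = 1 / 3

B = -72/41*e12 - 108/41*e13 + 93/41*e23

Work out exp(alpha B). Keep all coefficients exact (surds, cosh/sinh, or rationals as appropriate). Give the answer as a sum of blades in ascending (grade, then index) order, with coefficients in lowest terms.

B^2 term by term: the squares give (-72/41)^2*(e12)^2 + (-108/41)^2*(e13)^2 + (93/41)^2*(e23)^2 = 5184/1681*(-1) + 11664/1681*(+1) + 8649/1681*(+1) = 9 (each basis 2-blade squares to minus the product of its generators' squares); cross terms between blades sharing an index anticommute and cancel. So B^2 = 9.
B^2 = 9 — B^2 > 0, so the exponential closes hyperbolically: l = 3, alpha*l = 1, so exp(alpha B) = cosh(1) + (sinh(1)/3)*B = cosh(1) + (sinh(1)/3)*B.
Answer: cosh(1) - 24*sinh(1)/41*e12 - 36*sinh(1)/41*e13 + 31*sinh(1)/41*e23
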